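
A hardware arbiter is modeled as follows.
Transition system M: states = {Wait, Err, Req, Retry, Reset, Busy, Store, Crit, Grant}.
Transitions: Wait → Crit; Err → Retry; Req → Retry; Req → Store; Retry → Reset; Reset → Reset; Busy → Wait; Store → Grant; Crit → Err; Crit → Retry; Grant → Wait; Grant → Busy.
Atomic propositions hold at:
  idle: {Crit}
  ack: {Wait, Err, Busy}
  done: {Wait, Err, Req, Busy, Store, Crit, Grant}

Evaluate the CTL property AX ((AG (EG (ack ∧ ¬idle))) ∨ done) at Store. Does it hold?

Yes

Sat(¬idle) = {Wait, Err, Req, Retry, Reset, Busy, Store, Grant}
Sat(ack ∧ ¬idle) = {Wait, Err, Busy}
EG (ack ∧ ¬idle): greatest fixpoint, start Z0 = {Wait, Err, Busy}, keep only states in Sat with some successor in Z. Z1 = {Busy}; Z2 = ∅; fixed.
Sat(EG (ack ∧ ¬idle)) = ∅
AG (EG (ack ∧ ¬idle)): greatest fixpoint, start Z0 = ∅, keep only states in Sat with every successor in Z. Already a fixed point.
Sat(AG (EG (ack ∧ ¬idle))) = ∅
Sat((AG (EG (ack ∧ ¬idle))) ∨ done) = {Wait, Err, Req, Busy, Store, Crit, Grant}
Sat(AX ((AG (EG (ack ∧ ¬idle))) ∨ done)) = {s : every successor in {Wait, Err, Req, Busy, Store, Crit, Grant}} = {Wait, Busy, Store, Grant}
Store ∈ Sat(AX ((AG (EG (ack ∧ ¬idle))) ∨ done)) = {Wait, Busy, Store, Grant}, so the formula holds at Store.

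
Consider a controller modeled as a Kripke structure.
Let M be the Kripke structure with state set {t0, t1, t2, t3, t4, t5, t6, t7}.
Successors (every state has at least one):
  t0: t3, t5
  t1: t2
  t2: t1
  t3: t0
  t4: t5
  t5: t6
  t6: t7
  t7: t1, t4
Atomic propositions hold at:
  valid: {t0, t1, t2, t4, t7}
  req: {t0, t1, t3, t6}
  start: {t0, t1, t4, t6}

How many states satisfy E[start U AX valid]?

Sat(AX valid) = {s : every successor in {t0, t1, t2, t4, t7}} = {t1, t2, t3, t6, t7}
E[start U AX valid]: least fixpoint, start Z0 = Sat(AX valid) = {t1, t2, t3, t6, t7}, add states in Sat(start) with some successor in Z. Z1 = {t0, t1, t2, t3, t6, t7}; fixed.
Sat(E[start U AX valid]) = {t0, t1, t2, t3, t6, t7}
|Sat(E[start U AX valid])| = |{t0, t1, t2, t3, t6, t7}| = 6.

6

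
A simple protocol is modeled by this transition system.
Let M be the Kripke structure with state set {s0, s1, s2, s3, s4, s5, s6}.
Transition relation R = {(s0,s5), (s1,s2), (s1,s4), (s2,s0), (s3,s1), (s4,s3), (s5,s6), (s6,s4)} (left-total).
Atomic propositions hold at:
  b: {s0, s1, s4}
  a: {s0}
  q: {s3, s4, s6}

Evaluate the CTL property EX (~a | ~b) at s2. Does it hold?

No

Sat(~a) = {s1, s2, s3, s4, s5, s6}
Sat(~b) = {s2, s3, s5, s6}
Sat(~a | ~b) = {s1, s2, s3, s4, s5, s6}
Sat(EX (~a | ~b)) = {s : some successor in {s1, s2, s3, s4, s5, s6}} = {s0, s1, s3, s4, s5, s6}
s2 ∉ Sat(EX (~a | ~b)) = {s0, s1, s3, s4, s5, s6}, so the formula does not hold at s2.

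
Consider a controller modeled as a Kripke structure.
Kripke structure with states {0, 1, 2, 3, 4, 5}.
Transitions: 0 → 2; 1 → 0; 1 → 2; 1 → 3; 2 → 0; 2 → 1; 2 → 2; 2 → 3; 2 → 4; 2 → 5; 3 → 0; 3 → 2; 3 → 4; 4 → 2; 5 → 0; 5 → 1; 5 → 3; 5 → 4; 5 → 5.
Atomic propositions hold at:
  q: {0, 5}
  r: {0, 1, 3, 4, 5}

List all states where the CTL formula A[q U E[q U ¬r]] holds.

{0, 2, 5}

Sat(¬r) = {2}
E[q U ¬r]: least fixpoint, start Z0 = Sat(¬r) = {2}, add states in Sat(q) with some successor in Z. Z1 = {0, 2}; Z2 = {0, 2, 5}; fixed.
Sat(E[q U ¬r]) = {0, 2, 5}
A[q U E[q U ¬r]]: least fixpoint, start Z0 = Sat(E[q U ¬r]) = {0, 2, 5}, add states in Sat(q) with every successor in Z. Already a fixed point.
Sat(A[q U E[q U ¬r]]) = {0, 2, 5}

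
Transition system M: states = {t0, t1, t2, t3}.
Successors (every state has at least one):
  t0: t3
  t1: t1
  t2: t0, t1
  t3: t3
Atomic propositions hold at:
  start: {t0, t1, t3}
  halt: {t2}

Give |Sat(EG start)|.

EG start: greatest fixpoint, start Z0 = {t0, t1, t3}, keep only states in Sat with some successor in Z. Already a fixed point.
Sat(EG start) = {t0, t1, t3}
|Sat(EG start)| = |{t0, t1, t3}| = 3.

3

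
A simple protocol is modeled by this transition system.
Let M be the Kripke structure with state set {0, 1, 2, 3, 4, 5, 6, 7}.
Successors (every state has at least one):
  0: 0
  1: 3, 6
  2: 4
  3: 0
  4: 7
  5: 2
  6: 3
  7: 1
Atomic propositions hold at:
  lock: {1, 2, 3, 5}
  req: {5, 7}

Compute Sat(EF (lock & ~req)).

Sat(~req) = {0, 1, 2, 3, 4, 6}
Sat(lock & ~req) = {1, 2, 3}
EF (lock & ~req): least fixpoint, start Z0 = {1, 2, 3}, add states with some successor in Z. Z1 = {1, 2, 3, 5, 6, 7}; Z2 = {1, 2, 3, 4, 5, 6, 7}; fixed.
Sat(EF (lock & ~req)) = {1, 2, 3, 4, 5, 6, 7}

{1, 2, 3, 4, 5, 6, 7}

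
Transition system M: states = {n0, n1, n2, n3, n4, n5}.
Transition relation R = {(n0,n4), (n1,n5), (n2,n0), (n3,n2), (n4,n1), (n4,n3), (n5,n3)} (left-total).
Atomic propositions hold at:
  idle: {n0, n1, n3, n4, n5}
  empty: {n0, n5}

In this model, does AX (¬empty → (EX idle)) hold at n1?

Yes

Sat(¬empty) = {n1, n2, n3, n4}
Sat(EX idle) = {s : some successor in {n0, n1, n3, n4, n5}} = {n0, n1, n2, n4, n5}
Sat(¬empty → (EX idle)) = {n0, n1, n2, n4, n5}
Sat(AX (¬empty → (EX idle))) = {s : every successor in {n0, n1, n2, n4, n5}} = {n0, n1, n2, n3}
n1 ∈ Sat(AX (¬empty → (EX idle))) = {n0, n1, n2, n3}, so the formula holds at n1.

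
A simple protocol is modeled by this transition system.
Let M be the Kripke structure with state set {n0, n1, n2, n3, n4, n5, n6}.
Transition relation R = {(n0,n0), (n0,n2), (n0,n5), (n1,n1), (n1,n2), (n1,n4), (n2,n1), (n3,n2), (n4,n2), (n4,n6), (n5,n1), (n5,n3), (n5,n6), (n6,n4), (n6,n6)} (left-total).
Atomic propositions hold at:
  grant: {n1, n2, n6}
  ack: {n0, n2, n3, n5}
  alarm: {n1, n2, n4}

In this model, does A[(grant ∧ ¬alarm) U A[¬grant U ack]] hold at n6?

Sat(¬alarm) = {n0, n3, n5, n6}
Sat(grant ∧ ¬alarm) = {n6}
Sat(¬grant) = {n0, n3, n4, n5}
A[¬grant U ack]: least fixpoint, start Z0 = Sat(ack) = {n0, n2, n3, n5}, add states in Sat(¬grant) with every successor in Z. Already a fixed point.
Sat(A[¬grant U ack]) = {n0, n2, n3, n5}
A[(grant ∧ ¬alarm) U A[¬grant U ack]]: least fixpoint, start Z0 = Sat(A[¬grant U ack]) = {n0, n2, n3, n5}, add states in Sat(grant ∧ ¬alarm) with every successor in Z. Already a fixed point.
Sat(A[(grant ∧ ¬alarm) U A[¬grant U ack]]) = {n0, n2, n3, n5}
n6 ∉ Sat(A[(grant ∧ ¬alarm) U A[¬grant U ack]]) = {n0, n2, n3, n5}, so the formula does not hold at n6.

No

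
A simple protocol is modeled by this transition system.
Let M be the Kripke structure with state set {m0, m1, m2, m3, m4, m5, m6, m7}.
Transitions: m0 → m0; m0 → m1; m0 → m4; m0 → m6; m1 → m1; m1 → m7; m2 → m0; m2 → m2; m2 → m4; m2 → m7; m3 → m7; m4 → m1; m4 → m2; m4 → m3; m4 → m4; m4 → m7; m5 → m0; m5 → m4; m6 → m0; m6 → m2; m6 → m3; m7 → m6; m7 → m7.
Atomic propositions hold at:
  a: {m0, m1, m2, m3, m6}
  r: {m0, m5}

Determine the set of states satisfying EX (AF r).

{m0, m2, m5, m6}

AF r: least fixpoint, start Z0 = {m0, m5}, add states with every successor in Z. Already a fixed point.
Sat(AF r) = {m0, m5}
Sat(EX (AF r)) = {s : some successor in {m0, m5}} = {m0, m2, m5, m6}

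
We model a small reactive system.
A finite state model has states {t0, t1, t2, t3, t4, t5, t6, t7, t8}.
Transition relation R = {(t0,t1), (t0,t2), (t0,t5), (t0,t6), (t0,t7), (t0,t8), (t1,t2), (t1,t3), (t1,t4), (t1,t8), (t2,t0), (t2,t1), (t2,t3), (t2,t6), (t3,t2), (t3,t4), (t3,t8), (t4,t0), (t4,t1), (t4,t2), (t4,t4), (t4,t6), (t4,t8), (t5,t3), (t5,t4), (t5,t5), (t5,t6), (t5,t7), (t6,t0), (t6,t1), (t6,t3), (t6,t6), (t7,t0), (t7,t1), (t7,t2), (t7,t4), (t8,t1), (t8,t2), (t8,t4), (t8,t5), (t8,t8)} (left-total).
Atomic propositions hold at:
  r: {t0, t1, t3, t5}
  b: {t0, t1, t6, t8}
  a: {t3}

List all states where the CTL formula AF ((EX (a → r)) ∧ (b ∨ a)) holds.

{t0, t1, t2, t3, t6, t8}

Sat(a → r) = {t0, t1, t2, t3, t4, t5, t6, t7, t8}
Sat(EX (a → r)) = {s : some successor in {t0, t1, t2, t3, t4, t5, t6, t7, t8}} = {t0, t1, t2, t3, t4, t5, t6, t7, t8}
Sat(b ∨ a) = {t0, t1, t3, t6, t8}
Sat((EX (a → r)) ∧ (b ∨ a)) = {t0, t1, t3, t6, t8}
AF ((EX (a → r)) ∧ (b ∨ a)): least fixpoint, start Z0 = {t0, t1, t3, t6, t8}, add states with every successor in Z. Z1 = {t0, t1, t2, t3, t6, t8}; fixed.
Sat(AF ((EX (a → r)) ∧ (b ∨ a))) = {t0, t1, t2, t3, t6, t8}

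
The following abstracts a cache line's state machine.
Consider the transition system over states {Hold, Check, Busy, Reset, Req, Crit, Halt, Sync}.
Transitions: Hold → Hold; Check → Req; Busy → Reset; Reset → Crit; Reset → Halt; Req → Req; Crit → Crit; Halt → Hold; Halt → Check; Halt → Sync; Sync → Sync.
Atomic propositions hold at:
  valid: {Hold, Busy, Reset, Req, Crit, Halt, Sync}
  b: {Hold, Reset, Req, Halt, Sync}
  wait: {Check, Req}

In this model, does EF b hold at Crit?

No

EF b: least fixpoint, start Z0 = {Hold, Reset, Req, Halt, Sync}, add states with some successor in Z. Z1 = {Hold, Check, Busy, Reset, Req, Halt, Sync}; fixed.
Sat(EF b) = {Hold, Check, Busy, Reset, Req, Halt, Sync}
Crit ∉ Sat(EF b) = {Hold, Check, Busy, Reset, Req, Halt, Sync}, so the formula does not hold at Crit.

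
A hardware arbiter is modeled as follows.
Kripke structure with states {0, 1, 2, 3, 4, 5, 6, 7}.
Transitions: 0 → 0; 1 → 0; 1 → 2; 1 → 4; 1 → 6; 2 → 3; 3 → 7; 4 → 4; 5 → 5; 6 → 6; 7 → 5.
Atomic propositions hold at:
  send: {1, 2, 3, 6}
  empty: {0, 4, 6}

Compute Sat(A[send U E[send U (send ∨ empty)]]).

{0, 1, 2, 3, 4, 6}

Sat(send ∨ empty) = {0, 1, 2, 3, 4, 6}
E[send U (send ∨ empty)]: least fixpoint, start Z0 = Sat((send ∨ empty)) = {0, 1, 2, 3, 4, 6}, add states in Sat(send) with some successor in Z. Already a fixed point.
Sat(E[send U (send ∨ empty)]) = {0, 1, 2, 3, 4, 6}
A[send U E[send U (send ∨ empty)]]: least fixpoint, start Z0 = Sat(E[send U (send ∨ empty)]) = {0, 1, 2, 3, 4, 6}, add states in Sat(send) with every successor in Z. Already a fixed point.
Sat(A[send U E[send U (send ∨ empty)]]) = {0, 1, 2, 3, 4, 6}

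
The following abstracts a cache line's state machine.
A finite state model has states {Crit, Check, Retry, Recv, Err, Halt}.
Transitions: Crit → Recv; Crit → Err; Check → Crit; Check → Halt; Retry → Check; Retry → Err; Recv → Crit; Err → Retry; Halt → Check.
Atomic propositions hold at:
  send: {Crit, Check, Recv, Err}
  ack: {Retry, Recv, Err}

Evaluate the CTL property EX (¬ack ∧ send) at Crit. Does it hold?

No

Sat(¬ack) = {Crit, Check, Halt}
Sat(¬ack ∧ send) = {Crit, Check}
Sat(EX (¬ack ∧ send)) = {s : some successor in {Crit, Check}} = {Check, Retry, Recv, Halt}
Crit ∉ Sat(EX (¬ack ∧ send)) = {Check, Retry, Recv, Halt}, so the formula does not hold at Crit.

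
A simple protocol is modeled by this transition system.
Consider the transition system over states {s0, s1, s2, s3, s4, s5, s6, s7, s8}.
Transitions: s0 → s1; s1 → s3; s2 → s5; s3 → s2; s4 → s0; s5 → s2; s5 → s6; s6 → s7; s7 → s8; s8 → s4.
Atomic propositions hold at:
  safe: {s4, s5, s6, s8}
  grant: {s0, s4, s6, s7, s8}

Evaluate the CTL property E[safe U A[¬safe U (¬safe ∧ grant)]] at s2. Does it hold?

Sat(¬safe) = {s0, s1, s2, s3, s7}
Sat(¬safe ∧ grant) = {s0, s7}
A[¬safe U (¬safe ∧ grant)]: least fixpoint, start Z0 = Sat((¬safe ∧ grant)) = {s0, s7}, add states in Sat(¬safe) with every successor in Z. Already a fixed point.
Sat(A[¬safe U (¬safe ∧ grant)]) = {s0, s7}
E[safe U A[¬safe U (¬safe ∧ grant)]]: least fixpoint, start Z0 = Sat(A[¬safe U (¬safe ∧ grant)]) = {s0, s7}, add states in Sat(safe) with some successor in Z. Z1 = {s0, s4, s6, s7}; Z2 = {s0, s4, s5, s6, s7, s8}; fixed.
Sat(E[safe U A[¬safe U (¬safe ∧ grant)]]) = {s0, s4, s5, s6, s7, s8}
s2 ∉ Sat(E[safe U A[¬safe U (¬safe ∧ grant)]]) = {s0, s4, s5, s6, s7, s8}, so the formula does not hold at s2.

No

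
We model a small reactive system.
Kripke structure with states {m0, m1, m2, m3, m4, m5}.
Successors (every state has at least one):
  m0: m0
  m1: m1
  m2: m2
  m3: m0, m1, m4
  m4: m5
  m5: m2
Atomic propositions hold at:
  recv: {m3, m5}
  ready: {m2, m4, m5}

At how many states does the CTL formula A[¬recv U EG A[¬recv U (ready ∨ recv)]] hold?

4

Sat(¬recv) = {m0, m1, m2, m4}
Sat(ready ∨ recv) = {m2, m3, m4, m5}
A[¬recv U (ready ∨ recv)]: least fixpoint, start Z0 = Sat((ready ∨ recv)) = {m2, m3, m4, m5}, add states in Sat(¬recv) with every successor in Z. Already a fixed point.
Sat(A[¬recv U (ready ∨ recv)]) = {m2, m3, m4, m5}
EG A[¬recv U (ready ∨ recv)]: greatest fixpoint, start Z0 = {m2, m3, m4, m5}, keep only states in Sat with some successor in Z. Already a fixed point.
Sat(EG A[¬recv U (ready ∨ recv)]) = {m2, m3, m4, m5}
A[¬recv U EG A[¬recv U (ready ∨ recv)]]: least fixpoint, start Z0 = Sat(EG A[¬recv U (ready ∨ recv)]) = {m2, m3, m4, m5}, add states in Sat(¬recv) with every successor in Z. Already a fixed point.
Sat(A[¬recv U EG A[¬recv U (ready ∨ recv)]]) = {m2, m3, m4, m5}
|Sat(A[¬recv U EG A[¬recv U (ready ∨ recv)]])| = |{m2, m3, m4, m5}| = 4.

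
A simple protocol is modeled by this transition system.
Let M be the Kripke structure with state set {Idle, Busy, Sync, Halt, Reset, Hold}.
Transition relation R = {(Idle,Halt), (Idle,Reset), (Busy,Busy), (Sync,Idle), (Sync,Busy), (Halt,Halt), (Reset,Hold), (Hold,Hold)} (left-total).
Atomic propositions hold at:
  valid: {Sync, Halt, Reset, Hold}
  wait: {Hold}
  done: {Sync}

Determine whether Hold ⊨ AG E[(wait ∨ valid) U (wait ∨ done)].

Sat(wait ∨ valid) = {Sync, Halt, Reset, Hold}
Sat(wait ∨ done) = {Sync, Hold}
E[(wait ∨ valid) U (wait ∨ done)]: least fixpoint, start Z0 = Sat((wait ∨ done)) = {Sync, Hold}, add states in Sat(wait ∨ valid) with some successor in Z. Z1 = {Sync, Reset, Hold}; fixed.
Sat(E[(wait ∨ valid) U (wait ∨ done)]) = {Sync, Reset, Hold}
AG E[(wait ∨ valid) U (wait ∨ done)]: greatest fixpoint, start Z0 = {Sync, Reset, Hold}, keep only states in Sat with every successor in Z. Z1 = {Reset, Hold}; fixed.
Sat(AG E[(wait ∨ valid) U (wait ∨ done)]) = {Reset, Hold}
Hold ∈ Sat(AG E[(wait ∨ valid) U (wait ∨ done)]) = {Reset, Hold}, so the formula holds at Hold.

Yes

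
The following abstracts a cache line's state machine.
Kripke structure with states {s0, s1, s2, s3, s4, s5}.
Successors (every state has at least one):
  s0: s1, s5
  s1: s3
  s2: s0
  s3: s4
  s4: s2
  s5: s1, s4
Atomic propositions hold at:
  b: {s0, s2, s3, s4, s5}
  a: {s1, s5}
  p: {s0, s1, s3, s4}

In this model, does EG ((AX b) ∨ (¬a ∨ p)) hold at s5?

No

Sat(AX b) = {s : every successor in {s0, s2, s3, s4, s5}} = {s1, s2, s3, s4}
Sat(¬a) = {s0, s2, s3, s4}
Sat(¬a ∨ p) = {s0, s1, s2, s3, s4}
Sat((AX b) ∨ (¬a ∨ p)) = {s0, s1, s2, s3, s4}
EG ((AX b) ∨ (¬a ∨ p)): greatest fixpoint, start Z0 = {s0, s1, s2, s3, s4}, keep only states in Sat with some successor in Z. Already a fixed point.
Sat(EG ((AX b) ∨ (¬a ∨ p))) = {s0, s1, s2, s3, s4}
s5 ∉ Sat(EG ((AX b) ∨ (¬a ∨ p))) = {s0, s1, s2, s3, s4}, so the formula does not hold at s5.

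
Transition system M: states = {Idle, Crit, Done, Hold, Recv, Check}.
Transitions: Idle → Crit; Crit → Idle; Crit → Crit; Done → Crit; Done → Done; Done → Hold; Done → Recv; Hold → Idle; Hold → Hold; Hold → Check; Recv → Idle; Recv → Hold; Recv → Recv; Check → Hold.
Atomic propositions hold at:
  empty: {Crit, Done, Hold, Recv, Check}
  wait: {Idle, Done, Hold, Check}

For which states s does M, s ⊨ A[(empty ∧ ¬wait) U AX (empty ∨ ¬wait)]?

{Idle, Done, Check}

Sat(¬wait) = {Crit, Recv}
Sat(empty ∧ ¬wait) = {Crit, Recv}
Sat(empty ∨ ¬wait) = {Crit, Done, Hold, Recv, Check}
Sat(AX (empty ∨ ¬wait)) = {s : every successor in {Crit, Done, Hold, Recv, Check}} = {Idle, Done, Check}
A[(empty ∧ ¬wait) U AX (empty ∨ ¬wait)]: least fixpoint, start Z0 = Sat(AX (empty ∨ ¬wait)) = {Idle, Done, Check}, add states in Sat(empty ∧ ¬wait) with every successor in Z. Already a fixed point.
Sat(A[(empty ∧ ¬wait) U AX (empty ∨ ¬wait)]) = {Idle, Done, Check}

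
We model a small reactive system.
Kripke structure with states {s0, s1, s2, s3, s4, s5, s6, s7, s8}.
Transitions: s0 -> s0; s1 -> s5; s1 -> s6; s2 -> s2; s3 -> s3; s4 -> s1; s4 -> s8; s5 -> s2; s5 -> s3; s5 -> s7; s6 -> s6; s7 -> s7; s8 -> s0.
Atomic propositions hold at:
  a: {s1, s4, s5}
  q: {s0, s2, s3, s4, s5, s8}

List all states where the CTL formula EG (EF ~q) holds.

{s1, s4, s5, s6, s7}

Sat(~q) = {s1, s6, s7}
EF ~q: least fixpoint, start Z0 = {s1, s6, s7}, add states with some successor in Z. Z1 = {s1, s4, s5, s6, s7}; fixed.
Sat(EF ~q) = {s1, s4, s5, s6, s7}
EG (EF ~q): greatest fixpoint, start Z0 = {s1, s4, s5, s6, s7}, keep only states in Sat with some successor in Z. Already a fixed point.
Sat(EG (EF ~q)) = {s1, s4, s5, s6, s7}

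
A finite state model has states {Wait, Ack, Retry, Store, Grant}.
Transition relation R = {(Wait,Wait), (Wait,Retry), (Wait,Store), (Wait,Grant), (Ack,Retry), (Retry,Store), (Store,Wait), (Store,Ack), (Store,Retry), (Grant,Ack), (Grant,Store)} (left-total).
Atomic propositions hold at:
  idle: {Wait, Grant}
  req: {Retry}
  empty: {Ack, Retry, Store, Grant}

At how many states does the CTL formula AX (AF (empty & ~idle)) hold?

Sat(~idle) = {Ack, Retry, Store}
Sat(empty & ~idle) = {Ack, Retry, Store}
AF (empty & ~idle): least fixpoint, start Z0 = {Ack, Retry, Store}, add states with every successor in Z. Z1 = {Ack, Retry, Store, Grant}; fixed.
Sat(AF (empty & ~idle)) = {Ack, Retry, Store, Grant}
Sat(AX (AF (empty & ~idle))) = {s : every successor in {Ack, Retry, Store, Grant}} = {Ack, Retry, Grant}
|Sat(AX (AF (empty & ~idle)))| = |{Ack, Retry, Grant}| = 3.

3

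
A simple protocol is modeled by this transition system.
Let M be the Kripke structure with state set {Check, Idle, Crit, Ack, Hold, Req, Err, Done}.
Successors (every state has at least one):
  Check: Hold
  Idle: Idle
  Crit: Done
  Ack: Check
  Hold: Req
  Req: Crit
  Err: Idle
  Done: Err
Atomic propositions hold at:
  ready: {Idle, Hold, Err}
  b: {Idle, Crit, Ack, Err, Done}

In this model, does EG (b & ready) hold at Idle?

Sat(b & ready) = {Idle, Err}
EG (b & ready): greatest fixpoint, start Z0 = {Idle, Err}, keep only states in Sat with some successor in Z. Already a fixed point.
Sat(EG (b & ready)) = {Idle, Err}
Idle ∈ Sat(EG (b & ready)) = {Idle, Err}, so the formula holds at Idle.

Yes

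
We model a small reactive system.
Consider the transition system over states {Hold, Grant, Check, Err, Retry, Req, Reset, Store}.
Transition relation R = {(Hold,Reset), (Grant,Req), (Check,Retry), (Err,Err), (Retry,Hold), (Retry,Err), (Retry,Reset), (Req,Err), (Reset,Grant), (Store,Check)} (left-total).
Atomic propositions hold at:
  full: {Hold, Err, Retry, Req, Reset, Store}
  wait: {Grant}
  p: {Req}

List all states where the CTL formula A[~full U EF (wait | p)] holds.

{Hold, Grant, Check, Retry, Req, Reset, Store}

Sat(~full) = {Grant, Check}
Sat(wait | p) = {Grant, Req}
EF (wait | p): least fixpoint, start Z0 = {Grant, Req}, add states with some successor in Z. Z1 = {Grant, Req, Reset}; Z2 = {Hold, Grant, Retry, Req, Reset}; Z3 = {Hold, Grant, Check, Retry, Req, Reset}; Z4 = {Hold, Grant, Check, Retry, Req, Reset, Store}; fixed.
Sat(EF (wait | p)) = {Hold, Grant, Check, Retry, Req, Reset, Store}
A[~full U EF (wait | p)]: least fixpoint, start Z0 = Sat(EF (wait | p)) = {Hold, Grant, Check, Retry, Req, Reset, Store}, add states in Sat(~full) with every successor in Z. Already a fixed point.
Sat(A[~full U EF (wait | p)]) = {Hold, Grant, Check, Retry, Req, Reset, Store}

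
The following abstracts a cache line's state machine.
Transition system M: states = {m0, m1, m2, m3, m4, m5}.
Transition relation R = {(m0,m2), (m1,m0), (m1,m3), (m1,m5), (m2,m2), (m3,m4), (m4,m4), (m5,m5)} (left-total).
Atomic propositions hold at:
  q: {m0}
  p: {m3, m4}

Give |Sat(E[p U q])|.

E[p U q]: least fixpoint, start Z0 = Sat(q) = {m0}, add states in Sat(p) with some successor in Z. Already a fixed point.
Sat(E[p U q]) = {m0}
|Sat(E[p U q])| = |{m0}| = 1.

1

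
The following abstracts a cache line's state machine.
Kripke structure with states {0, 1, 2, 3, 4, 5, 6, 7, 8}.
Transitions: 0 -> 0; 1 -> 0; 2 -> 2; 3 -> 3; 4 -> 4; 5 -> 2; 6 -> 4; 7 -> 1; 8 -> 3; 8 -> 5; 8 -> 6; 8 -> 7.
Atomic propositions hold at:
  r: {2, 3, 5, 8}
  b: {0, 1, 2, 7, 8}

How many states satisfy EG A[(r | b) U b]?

6

Sat(r | b) = {0, 1, 2, 3, 5, 7, 8}
A[(r | b) U b]: least fixpoint, start Z0 = Sat(b) = {0, 1, 2, 7, 8}, add states in Sat(r | b) with every successor in Z. Z1 = {0, 1, 2, 5, 7, 8}; fixed.
Sat(A[(r | b) U b]) = {0, 1, 2, 5, 7, 8}
EG A[(r | b) U b]: greatest fixpoint, start Z0 = {0, 1, 2, 5, 7, 8}, keep only states in Sat with some successor in Z. Already a fixed point.
Sat(EG A[(r | b) U b]) = {0, 1, 2, 5, 7, 8}
|Sat(EG A[(r | b) U b])| = |{0, 1, 2, 5, 7, 8}| = 6.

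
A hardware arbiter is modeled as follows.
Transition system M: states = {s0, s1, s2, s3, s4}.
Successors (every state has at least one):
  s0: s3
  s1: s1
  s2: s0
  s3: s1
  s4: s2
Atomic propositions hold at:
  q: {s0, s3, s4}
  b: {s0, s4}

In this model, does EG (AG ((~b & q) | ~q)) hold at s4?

No

Sat(~b) = {s1, s2, s3}
Sat(~b & q) = {s3}
Sat(~q) = {s1, s2}
Sat((~b & q) | ~q) = {s1, s2, s3}
AG ((~b & q) | ~q): greatest fixpoint, start Z0 = {s1, s2, s3}, keep only states in Sat with every successor in Z. Z1 = {s1, s3}; fixed.
Sat(AG ((~b & q) | ~q)) = {s1, s3}
EG (AG ((~b & q) | ~q)): greatest fixpoint, start Z0 = {s1, s3}, keep only states in Sat with some successor in Z. Already a fixed point.
Sat(EG (AG ((~b & q) | ~q))) = {s1, s3}
s4 ∉ Sat(EG (AG ((~b & q) | ~q))) = {s1, s3}, so the formula does not hold at s4.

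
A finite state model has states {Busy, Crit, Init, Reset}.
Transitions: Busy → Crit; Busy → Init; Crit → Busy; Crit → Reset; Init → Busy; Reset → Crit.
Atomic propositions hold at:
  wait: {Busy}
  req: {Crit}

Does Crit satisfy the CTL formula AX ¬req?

Sat(¬req) = {Busy, Init, Reset}
Sat(AX ¬req) = {s : every successor in {Busy, Init, Reset}} = {Crit, Init}
Crit ∈ Sat(AX ¬req) = {Crit, Init}, so the formula holds at Crit.

Yes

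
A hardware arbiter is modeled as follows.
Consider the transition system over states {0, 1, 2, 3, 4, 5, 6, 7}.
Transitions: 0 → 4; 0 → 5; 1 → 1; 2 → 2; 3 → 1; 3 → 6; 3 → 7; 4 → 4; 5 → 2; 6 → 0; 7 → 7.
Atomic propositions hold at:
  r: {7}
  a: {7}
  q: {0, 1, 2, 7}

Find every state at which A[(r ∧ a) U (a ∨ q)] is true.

Sat(r ∧ a) = {7}
Sat(a ∨ q) = {0, 1, 2, 7}
A[(r ∧ a) U (a ∨ q)]: least fixpoint, start Z0 = Sat((a ∨ q)) = {0, 1, 2, 7}, add states in Sat(r ∧ a) with every successor in Z. Already a fixed point.
Sat(A[(r ∧ a) U (a ∨ q)]) = {0, 1, 2, 7}

{0, 1, 2, 7}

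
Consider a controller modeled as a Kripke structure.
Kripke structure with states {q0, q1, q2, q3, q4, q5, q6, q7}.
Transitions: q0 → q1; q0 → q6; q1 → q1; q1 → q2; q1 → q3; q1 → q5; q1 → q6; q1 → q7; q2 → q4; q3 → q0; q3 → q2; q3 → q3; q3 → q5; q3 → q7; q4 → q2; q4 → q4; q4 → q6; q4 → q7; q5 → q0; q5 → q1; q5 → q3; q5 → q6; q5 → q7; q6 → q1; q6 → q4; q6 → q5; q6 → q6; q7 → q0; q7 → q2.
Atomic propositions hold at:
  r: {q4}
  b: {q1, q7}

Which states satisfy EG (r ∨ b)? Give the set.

{q1, q4}

Sat(r ∨ b) = {q1, q4, q7}
EG (r ∨ b): greatest fixpoint, start Z0 = {q1, q4, q7}, keep only states in Sat with some successor in Z. Z1 = {q1, q4}; fixed.
Sat(EG (r ∨ b)) = {q1, q4}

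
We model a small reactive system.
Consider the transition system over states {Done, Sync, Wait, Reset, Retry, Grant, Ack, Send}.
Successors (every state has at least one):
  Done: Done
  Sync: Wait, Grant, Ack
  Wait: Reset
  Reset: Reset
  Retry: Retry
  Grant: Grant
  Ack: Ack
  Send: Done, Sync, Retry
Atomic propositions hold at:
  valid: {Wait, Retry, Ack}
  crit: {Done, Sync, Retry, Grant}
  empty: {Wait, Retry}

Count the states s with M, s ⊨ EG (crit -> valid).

5

Sat(crit -> valid) = {Wait, Reset, Retry, Ack, Send}
EG (crit -> valid): greatest fixpoint, start Z0 = {Wait, Reset, Retry, Ack, Send}, keep only states in Sat with some successor in Z. Already a fixed point.
Sat(EG (crit -> valid)) = {Wait, Reset, Retry, Ack, Send}
|Sat(EG (crit -> valid))| = |{Wait, Reset, Retry, Ack, Send}| = 5.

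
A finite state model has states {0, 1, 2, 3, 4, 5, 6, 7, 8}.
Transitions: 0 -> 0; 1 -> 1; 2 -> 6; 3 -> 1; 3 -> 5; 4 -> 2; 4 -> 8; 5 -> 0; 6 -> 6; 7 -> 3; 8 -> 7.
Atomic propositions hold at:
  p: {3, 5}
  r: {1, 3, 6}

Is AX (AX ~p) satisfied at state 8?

Sat(~p) = {0, 1, 2, 4, 6, 7, 8}
Sat(AX ~p) = {s : every successor in {0, 1, 2, 4, 6, 7, 8}} = {0, 1, 2, 4, 5, 6, 8}
Sat(AX (AX ~p)) = {s : every successor in {0, 1, 2, 4, 5, 6, 8}} = {0, 1, 2, 3, 4, 5, 6}
8 ∉ Sat(AX (AX ~p)) = {0, 1, 2, 3, 4, 5, 6}, so the formula does not hold at 8.

No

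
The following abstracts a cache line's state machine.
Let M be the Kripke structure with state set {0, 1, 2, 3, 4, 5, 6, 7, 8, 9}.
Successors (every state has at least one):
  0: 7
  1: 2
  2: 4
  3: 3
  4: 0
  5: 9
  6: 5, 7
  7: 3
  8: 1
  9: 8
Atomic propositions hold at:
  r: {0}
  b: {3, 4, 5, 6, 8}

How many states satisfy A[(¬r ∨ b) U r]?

Sat(¬r) = {1, 2, 3, 4, 5, 6, 7, 8, 9}
Sat(¬r ∨ b) = {1, 2, 3, 4, 5, 6, 7, 8, 9}
A[(¬r ∨ b) U r]: least fixpoint, start Z0 = Sat(r) = {0}, add states in Sat(¬r ∨ b) with every successor in Z. Z1 = {0, 4}; Z2 = {0, 2, 4}; Z3 = {0, 1, 2, 4}; Z4 = {0, 1, 2, 4, 8}; Z5 = {0, 1, 2, 4, 8, 9}; Z6 = {0, 1, 2, 4, 5, 8, 9}; fixed.
Sat(A[(¬r ∨ b) U r]) = {0, 1, 2, 4, 5, 8, 9}
|Sat(A[(¬r ∨ b) U r])| = |{0, 1, 2, 4, 5, 8, 9}| = 7.

7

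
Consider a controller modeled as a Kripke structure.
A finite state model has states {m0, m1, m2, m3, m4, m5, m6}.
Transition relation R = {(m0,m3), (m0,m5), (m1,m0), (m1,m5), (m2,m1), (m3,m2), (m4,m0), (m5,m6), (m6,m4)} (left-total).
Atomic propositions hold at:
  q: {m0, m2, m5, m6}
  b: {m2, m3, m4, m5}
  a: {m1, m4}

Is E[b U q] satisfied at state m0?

E[b U q]: least fixpoint, start Z0 = Sat(q) = {m0, m2, m5, m6}, add states in Sat(b) with some successor in Z. Z1 = {m0, m2, m3, m4, m5, m6}; fixed.
Sat(E[b U q]) = {m0, m2, m3, m4, m5, m6}
m0 ∈ Sat(E[b U q]) = {m0, m2, m3, m4, m5, m6}, so the formula holds at m0.

Yes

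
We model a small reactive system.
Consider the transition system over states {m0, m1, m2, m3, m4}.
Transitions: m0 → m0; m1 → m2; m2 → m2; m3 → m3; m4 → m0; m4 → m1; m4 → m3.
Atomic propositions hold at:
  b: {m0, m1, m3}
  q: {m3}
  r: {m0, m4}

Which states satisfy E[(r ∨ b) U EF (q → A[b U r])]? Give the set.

Sat(r ∨ b) = {m0, m1, m3, m4}
A[b U r]: least fixpoint, start Z0 = Sat(r) = {m0, m4}, add states in Sat(b) with every successor in Z. Already a fixed point.
Sat(A[b U r]) = {m0, m4}
Sat(q → A[b U r]) = {m0, m1, m2, m4}
EF (q → A[b U r]): least fixpoint, start Z0 = {m0, m1, m2, m4}, add states with some successor in Z. Already a fixed point.
Sat(EF (q → A[b U r])) = {m0, m1, m2, m4}
E[(r ∨ b) U EF (q → A[b U r])]: least fixpoint, start Z0 = Sat(EF (q → A[b U r])) = {m0, m1, m2, m4}, add states in Sat(r ∨ b) with some successor in Z. Already a fixed point.
Sat(E[(r ∨ b) U EF (q → A[b U r])]) = {m0, m1, m2, m4}

{m0, m1, m2, m4}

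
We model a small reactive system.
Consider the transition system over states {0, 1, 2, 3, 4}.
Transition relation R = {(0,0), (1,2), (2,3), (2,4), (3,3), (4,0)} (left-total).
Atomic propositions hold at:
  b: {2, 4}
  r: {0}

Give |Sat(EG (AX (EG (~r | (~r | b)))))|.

1

Sat(~r) = {1, 2, 3, 4}
Sat(~r | b) = {1, 2, 3, 4}
Sat(~r | (~r | b)) = {1, 2, 3, 4}
EG (~r | (~r | b)): greatest fixpoint, start Z0 = {1, 2, 3, 4}, keep only states in Sat with some successor in Z. Z1 = {1, 2, 3}; fixed.
Sat(EG (~r | (~r | b))) = {1, 2, 3}
Sat(AX (EG (~r | (~r | b)))) = {s : every successor in {1, 2, 3}} = {1, 3}
EG (AX (EG (~r | (~r | b)))): greatest fixpoint, start Z0 = {1, 3}, keep only states in Sat with some successor in Z. Z1 = {3}; fixed.
Sat(EG (AX (EG (~r | (~r | b))))) = {3}
|Sat(EG (AX (EG (~r | (~r | b)))))| = |{3}| = 1.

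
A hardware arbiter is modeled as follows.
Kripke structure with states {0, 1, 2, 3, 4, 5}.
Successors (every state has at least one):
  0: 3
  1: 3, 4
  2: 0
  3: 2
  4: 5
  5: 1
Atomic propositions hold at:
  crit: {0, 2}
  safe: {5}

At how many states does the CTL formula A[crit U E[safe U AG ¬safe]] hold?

Sat(¬safe) = {0, 1, 2, 3, 4}
AG ¬safe: greatest fixpoint, start Z0 = {0, 1, 2, 3, 4}, keep only states in Sat with every successor in Z. Z1 = {0, 1, 2, 3}; Z2 = {0, 2, 3}; fixed.
Sat(AG ¬safe) = {0, 2, 3}
E[safe U AG ¬safe]: least fixpoint, start Z0 = Sat(AG ¬safe) = {0, 2, 3}, add states in Sat(safe) with some successor in Z. Already a fixed point.
Sat(E[safe U AG ¬safe]) = {0, 2, 3}
A[crit U E[safe U AG ¬safe]]: least fixpoint, start Z0 = Sat(E[safe U AG ¬safe]) = {0, 2, 3}, add states in Sat(crit) with every successor in Z. Already a fixed point.
Sat(A[crit U E[safe U AG ¬safe]]) = {0, 2, 3}
|Sat(A[crit U E[safe U AG ¬safe]])| = |{0, 2, 3}| = 3.

3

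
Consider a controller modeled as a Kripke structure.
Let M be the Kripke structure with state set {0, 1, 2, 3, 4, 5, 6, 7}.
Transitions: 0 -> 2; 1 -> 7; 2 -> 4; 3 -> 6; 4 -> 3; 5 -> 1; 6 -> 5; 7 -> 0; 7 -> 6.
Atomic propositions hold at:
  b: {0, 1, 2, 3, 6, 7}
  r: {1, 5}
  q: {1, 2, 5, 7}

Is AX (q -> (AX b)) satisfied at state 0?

Sat(AX b) = {s : every successor in {0, 1, 2, 3, 6, 7}} = {0, 1, 3, 4, 5, 7}
Sat(q -> (AX b)) = {0, 1, 3, 4, 5, 6, 7}
Sat(AX (q -> (AX b))) = {s : every successor in {0, 1, 3, 4, 5, 6, 7}} = {1, 2, 3, 4, 5, 6, 7}
0 ∉ Sat(AX (q -> (AX b))) = {1, 2, 3, 4, 5, 6, 7}, so the formula does not hold at 0.

No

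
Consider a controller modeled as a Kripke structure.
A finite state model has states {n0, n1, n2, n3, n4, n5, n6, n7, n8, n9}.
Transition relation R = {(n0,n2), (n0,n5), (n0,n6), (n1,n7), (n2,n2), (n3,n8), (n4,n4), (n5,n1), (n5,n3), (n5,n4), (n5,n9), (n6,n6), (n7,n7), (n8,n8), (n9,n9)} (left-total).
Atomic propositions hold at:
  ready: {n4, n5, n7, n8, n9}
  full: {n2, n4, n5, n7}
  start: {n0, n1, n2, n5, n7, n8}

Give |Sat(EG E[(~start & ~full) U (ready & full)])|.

Sat(~start) = {n3, n4, n6, n9}
Sat(~full) = {n0, n1, n3, n6, n8, n9}
Sat(~start & ~full) = {n3, n6, n9}
Sat(ready & full) = {n4, n5, n7}
E[(~start & ~full) U (ready & full)]: least fixpoint, start Z0 = Sat((ready & full)) = {n4, n5, n7}, add states in Sat(~start & ~full) with some successor in Z. Already a fixed point.
Sat(E[(~start & ~full) U (ready & full)]) = {n4, n5, n7}
EG E[(~start & ~full) U (ready & full)]: greatest fixpoint, start Z0 = {n4, n5, n7}, keep only states in Sat with some successor in Z. Already a fixed point.
Sat(EG E[(~start & ~full) U (ready & full)]) = {n4, n5, n7}
|Sat(EG E[(~start & ~full) U (ready & full)])| = |{n4, n5, n7}| = 3.

3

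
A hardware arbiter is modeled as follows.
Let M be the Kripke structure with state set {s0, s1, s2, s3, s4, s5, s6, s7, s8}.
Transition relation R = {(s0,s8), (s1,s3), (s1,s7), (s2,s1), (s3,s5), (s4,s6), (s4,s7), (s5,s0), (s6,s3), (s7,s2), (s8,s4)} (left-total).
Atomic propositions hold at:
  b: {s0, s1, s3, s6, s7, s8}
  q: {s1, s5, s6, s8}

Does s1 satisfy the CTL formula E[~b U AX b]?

Sat(~b) = {s2, s4, s5}
Sat(AX b) = {s : every successor in {s0, s1, s3, s6, s7, s8}} = {s0, s1, s2, s4, s5, s6}
E[~b U AX b]: least fixpoint, start Z0 = Sat(AX b) = {s0, s1, s2, s4, s5, s6}, add states in Sat(~b) with some successor in Z. Already a fixed point.
Sat(E[~b U AX b]) = {s0, s1, s2, s4, s5, s6}
s1 ∈ Sat(E[~b U AX b]) = {s0, s1, s2, s4, s5, s6}, so the formula holds at s1.

Yes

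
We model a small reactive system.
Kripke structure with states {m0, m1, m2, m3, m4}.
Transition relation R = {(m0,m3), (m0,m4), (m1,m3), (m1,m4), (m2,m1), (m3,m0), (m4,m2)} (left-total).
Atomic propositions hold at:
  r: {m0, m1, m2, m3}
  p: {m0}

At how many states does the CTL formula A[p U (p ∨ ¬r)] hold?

Sat(¬r) = {m4}
Sat(p ∨ ¬r) = {m0, m4}
A[p U (p ∨ ¬r)]: least fixpoint, start Z0 = Sat((p ∨ ¬r)) = {m0, m4}, add states in Sat(p) with every successor in Z. Already a fixed point.
Sat(A[p U (p ∨ ¬r)]) = {m0, m4}
|Sat(A[p U (p ∨ ¬r)])| = |{m0, m4}| = 2.

2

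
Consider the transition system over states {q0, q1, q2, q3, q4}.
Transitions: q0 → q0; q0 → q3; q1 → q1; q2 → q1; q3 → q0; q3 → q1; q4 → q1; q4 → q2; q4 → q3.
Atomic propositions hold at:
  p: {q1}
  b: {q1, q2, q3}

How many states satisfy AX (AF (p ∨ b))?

3

Sat(p ∨ b) = {q1, q2, q3}
AF (p ∨ b): least fixpoint, start Z0 = {q1, q2, q3}, add states with every successor in Z. Z1 = {q1, q2, q3, q4}; fixed.
Sat(AF (p ∨ b)) = {q1, q2, q3, q4}
Sat(AX (AF (p ∨ b))) = {s : every successor in {q1, q2, q3, q4}} = {q1, q2, q4}
|Sat(AX (AF (p ∨ b)))| = |{q1, q2, q4}| = 3.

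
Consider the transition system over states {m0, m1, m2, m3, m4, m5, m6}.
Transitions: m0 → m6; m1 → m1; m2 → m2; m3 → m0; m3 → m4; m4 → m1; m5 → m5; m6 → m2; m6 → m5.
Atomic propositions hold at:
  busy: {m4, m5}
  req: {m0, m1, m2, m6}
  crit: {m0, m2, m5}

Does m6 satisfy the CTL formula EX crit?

Yes

Sat(EX crit) = {s : some successor in {m0, m2, m5}} = {m2, m3, m5, m6}
m6 ∈ Sat(EX crit) = {m2, m3, m5, m6}, so the formula holds at m6.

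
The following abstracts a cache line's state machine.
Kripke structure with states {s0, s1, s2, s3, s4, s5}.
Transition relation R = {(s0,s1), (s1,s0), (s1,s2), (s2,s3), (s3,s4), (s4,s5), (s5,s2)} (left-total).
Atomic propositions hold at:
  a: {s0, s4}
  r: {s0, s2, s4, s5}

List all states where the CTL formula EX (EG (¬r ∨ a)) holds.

{s0, s1}

Sat(¬r) = {s1, s3}
Sat(¬r ∨ a) = {s0, s1, s3, s4}
EG (¬r ∨ a): greatest fixpoint, start Z0 = {s0, s1, s3, s4}, keep only states in Sat with some successor in Z. Z1 = {s0, s1, s3}; Z2 = {s0, s1}; fixed.
Sat(EG (¬r ∨ a)) = {s0, s1}
Sat(EX (EG (¬r ∨ a))) = {s : some successor in {s0, s1}} = {s0, s1}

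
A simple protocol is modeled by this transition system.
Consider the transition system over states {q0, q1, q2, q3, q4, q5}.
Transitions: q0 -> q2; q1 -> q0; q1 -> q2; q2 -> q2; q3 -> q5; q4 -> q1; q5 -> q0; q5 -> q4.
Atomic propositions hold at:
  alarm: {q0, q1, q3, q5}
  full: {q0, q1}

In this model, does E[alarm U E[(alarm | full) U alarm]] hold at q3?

Yes

Sat(alarm | full) = {q0, q1, q3, q5}
E[(alarm | full) U alarm]: least fixpoint, start Z0 = Sat(alarm) = {q0, q1, q3, q5}, add states in Sat(alarm | full) with some successor in Z. Already a fixed point.
Sat(E[(alarm | full) U alarm]) = {q0, q1, q3, q5}
E[alarm U E[(alarm | full) U alarm]]: least fixpoint, start Z0 = Sat(E[(alarm | full) U alarm]) = {q0, q1, q3, q5}, add states in Sat(alarm) with some successor in Z. Already a fixed point.
Sat(E[alarm U E[(alarm | full) U alarm]]) = {q0, q1, q3, q5}
q3 ∈ Sat(E[alarm U E[(alarm | full) U alarm]]) = {q0, q1, q3, q5}, so the formula holds at q3.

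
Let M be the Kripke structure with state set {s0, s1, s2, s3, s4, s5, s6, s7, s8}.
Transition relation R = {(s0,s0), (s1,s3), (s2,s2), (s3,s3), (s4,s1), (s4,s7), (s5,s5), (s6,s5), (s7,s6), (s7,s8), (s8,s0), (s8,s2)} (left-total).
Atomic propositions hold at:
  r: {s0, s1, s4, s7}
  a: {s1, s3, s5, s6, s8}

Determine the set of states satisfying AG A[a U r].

{s0}

A[a U r]: least fixpoint, start Z0 = Sat(r) = {s0, s1, s4, s7}, add states in Sat(a) with every successor in Z. Already a fixed point.
Sat(A[a U r]) = {s0, s1, s4, s7}
AG A[a U r]: greatest fixpoint, start Z0 = {s0, s1, s4, s7}, keep only states in Sat with every successor in Z. Z1 = {s0, s4}; Z2 = {s0}; fixed.
Sat(AG A[a U r]) = {s0}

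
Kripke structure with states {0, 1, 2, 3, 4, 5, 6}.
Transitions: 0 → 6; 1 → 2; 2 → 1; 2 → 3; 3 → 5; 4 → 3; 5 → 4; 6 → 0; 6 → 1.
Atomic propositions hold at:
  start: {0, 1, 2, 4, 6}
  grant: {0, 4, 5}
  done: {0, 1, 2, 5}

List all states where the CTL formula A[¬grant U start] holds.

Sat(¬grant) = {1, 2, 3, 6}
A[¬grant U start]: least fixpoint, start Z0 = Sat(start) = {0, 1, 2, 4, 6}, add states in Sat(¬grant) with every successor in Z. Already a fixed point.
Sat(A[¬grant U start]) = {0, 1, 2, 4, 6}

{0, 1, 2, 4, 6}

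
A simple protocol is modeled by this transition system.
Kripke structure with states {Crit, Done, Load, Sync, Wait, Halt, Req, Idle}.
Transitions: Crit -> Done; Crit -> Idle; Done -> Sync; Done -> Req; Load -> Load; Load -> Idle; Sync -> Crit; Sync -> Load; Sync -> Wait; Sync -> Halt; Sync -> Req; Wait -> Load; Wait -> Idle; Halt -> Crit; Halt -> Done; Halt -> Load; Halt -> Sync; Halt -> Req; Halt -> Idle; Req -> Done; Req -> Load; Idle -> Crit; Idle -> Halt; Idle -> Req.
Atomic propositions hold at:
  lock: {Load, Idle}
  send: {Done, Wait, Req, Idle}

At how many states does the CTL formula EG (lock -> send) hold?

Sat(lock -> send) = {Crit, Done, Sync, Wait, Halt, Req, Idle}
EG (lock -> send): greatest fixpoint, start Z0 = {Crit, Done, Sync, Wait, Halt, Req, Idle}, keep only states in Sat with some successor in Z. Already a fixed point.
Sat(EG (lock -> send)) = {Crit, Done, Sync, Wait, Halt, Req, Idle}
|Sat(EG (lock -> send))| = |{Crit, Done, Sync, Wait, Halt, Req, Idle}| = 7.

7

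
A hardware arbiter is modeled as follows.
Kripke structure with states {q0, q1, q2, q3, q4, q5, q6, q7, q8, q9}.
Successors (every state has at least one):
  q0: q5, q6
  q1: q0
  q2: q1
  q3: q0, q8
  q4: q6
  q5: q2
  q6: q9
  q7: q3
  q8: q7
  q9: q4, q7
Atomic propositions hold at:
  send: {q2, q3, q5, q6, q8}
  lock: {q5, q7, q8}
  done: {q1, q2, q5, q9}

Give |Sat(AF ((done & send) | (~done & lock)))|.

4

Sat(done & send) = {q2, q5}
Sat(~done) = {q0, q3, q4, q6, q7, q8}
Sat(~done & lock) = {q7, q8}
Sat((done & send) | (~done & lock)) = {q2, q5, q7, q8}
AF ((done & send) | (~done & lock)): least fixpoint, start Z0 = {q2, q5, q7, q8}, add states with every successor in Z. Already a fixed point.
Sat(AF ((done & send) | (~done & lock))) = {q2, q5, q7, q8}
|Sat(AF ((done & send) | (~done & lock)))| = |{q2, q5, q7, q8}| = 4.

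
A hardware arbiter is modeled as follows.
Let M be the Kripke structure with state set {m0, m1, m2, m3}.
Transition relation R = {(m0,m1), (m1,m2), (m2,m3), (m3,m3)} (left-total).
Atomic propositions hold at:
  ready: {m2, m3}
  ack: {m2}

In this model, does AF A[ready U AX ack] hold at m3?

Sat(AX ack) = {s : every successor in {m2}} = {m1}
A[ready U AX ack]: least fixpoint, start Z0 = Sat(AX ack) = {m1}, add states in Sat(ready) with every successor in Z. Already a fixed point.
Sat(A[ready U AX ack]) = {m1}
AF A[ready U AX ack]: least fixpoint, start Z0 = {m1}, add states with every successor in Z. Z1 = {m0, m1}; fixed.
Sat(AF A[ready U AX ack]) = {m0, m1}
m3 ∉ Sat(AF A[ready U AX ack]) = {m0, m1}, so the formula does not hold at m3.

No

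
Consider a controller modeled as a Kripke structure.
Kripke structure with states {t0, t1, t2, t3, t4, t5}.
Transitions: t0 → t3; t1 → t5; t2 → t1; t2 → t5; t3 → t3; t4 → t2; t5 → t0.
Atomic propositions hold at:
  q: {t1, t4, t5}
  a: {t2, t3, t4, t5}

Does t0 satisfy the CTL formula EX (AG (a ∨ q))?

Sat(a ∨ q) = {t1, t2, t3, t4, t5}
AG (a ∨ q): greatest fixpoint, start Z0 = {t1, t2, t3, t4, t5}, keep only states in Sat with every successor in Z. Z1 = {t1, t2, t3, t4}; Z2 = {t3, t4}; Z3 = {t3}; fixed.
Sat(AG (a ∨ q)) = {t3}
Sat(EX (AG (a ∨ q))) = {s : some successor in {t3}} = {t0, t3}
t0 ∈ Sat(EX (AG (a ∨ q))) = {t0, t3}, so the formula holds at t0.

Yes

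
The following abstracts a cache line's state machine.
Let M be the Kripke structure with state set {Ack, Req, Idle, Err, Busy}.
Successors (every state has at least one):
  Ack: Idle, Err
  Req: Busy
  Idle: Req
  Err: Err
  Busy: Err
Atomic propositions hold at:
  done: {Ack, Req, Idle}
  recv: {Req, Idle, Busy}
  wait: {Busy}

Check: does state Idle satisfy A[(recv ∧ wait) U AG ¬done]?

No

Sat(recv ∧ wait) = {Busy}
Sat(¬done) = {Err, Busy}
AG ¬done: greatest fixpoint, start Z0 = {Err, Busy}, keep only states in Sat with every successor in Z. Already a fixed point.
Sat(AG ¬done) = {Err, Busy}
A[(recv ∧ wait) U AG ¬done]: least fixpoint, start Z0 = Sat(AG ¬done) = {Err, Busy}, add states in Sat(recv ∧ wait) with every successor in Z. Already a fixed point.
Sat(A[(recv ∧ wait) U AG ¬done]) = {Err, Busy}
Idle ∉ Sat(A[(recv ∧ wait) U AG ¬done]) = {Err, Busy}, so the formula does not hold at Idle.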